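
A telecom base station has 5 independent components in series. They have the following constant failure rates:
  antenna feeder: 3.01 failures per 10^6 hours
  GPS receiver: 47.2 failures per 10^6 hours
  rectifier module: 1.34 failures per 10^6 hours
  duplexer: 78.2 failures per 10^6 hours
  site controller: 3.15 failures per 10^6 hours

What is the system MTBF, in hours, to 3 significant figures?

7520

Series of exponential components: λ_sys = Σ λ_i
λ_sys = 0.00000301 + 0.0000472 + 0.00000134 + 0.0000782 + 0.00000315 = 1.3290e-04 /h
MTBF = 1 / λ_sys = 7520 h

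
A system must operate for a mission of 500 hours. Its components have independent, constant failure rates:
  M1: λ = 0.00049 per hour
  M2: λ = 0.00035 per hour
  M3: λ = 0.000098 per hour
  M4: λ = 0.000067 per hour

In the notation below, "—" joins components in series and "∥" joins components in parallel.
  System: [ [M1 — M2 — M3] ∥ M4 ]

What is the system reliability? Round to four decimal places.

0.9877

R(M1) = exp(−0.00049 × 500) = 0.782705
R(M2) = exp(−0.00035 × 500) = 0.839457
R(M3) = exp(−0.000098 × 500) = 0.952181
R(M4) = exp(−0.000067 × 500) = 0.967055
Series (M1, M2, and M3): 0.782705 × 0.839457 × 0.952181 = 0.625628
Parallel ([0.625628] and M4): 1 − (1 − 0.625628)(1 − 0.967055) = 0.9877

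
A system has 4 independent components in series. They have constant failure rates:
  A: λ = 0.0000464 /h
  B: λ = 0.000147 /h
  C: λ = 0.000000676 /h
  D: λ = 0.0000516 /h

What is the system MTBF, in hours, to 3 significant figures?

4070

Series of exponential components: λ_sys = Σ λ_i
λ_sys = 0.0000464 + 0.000147 + 0.000000676 + 0.0000516 = 2.4568e-04 /h
MTBF = 1 / λ_sys = 4070 h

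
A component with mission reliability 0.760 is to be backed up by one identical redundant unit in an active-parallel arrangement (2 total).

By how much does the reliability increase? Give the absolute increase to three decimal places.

R_before = 0.760
R_after = 1 − (1 − 0.760)^2 = 0.942
ΔR = 0.942 − 0.760 = 0.182

0.182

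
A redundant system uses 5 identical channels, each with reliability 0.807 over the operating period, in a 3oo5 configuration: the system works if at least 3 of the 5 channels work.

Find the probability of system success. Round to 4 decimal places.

R = Σ_{i=3}^{5} C(5,i) p^i (1−p)^{5−i} with p = 0.807
C(5,3)·0.807^3·0.193^2 = 0.195765
C(5,4)·0.807^4·0.193^1 = 0.409281
C(5,5)·0.807^5·0.193^0 = 0.342269
Sum = 0.9473

0.9473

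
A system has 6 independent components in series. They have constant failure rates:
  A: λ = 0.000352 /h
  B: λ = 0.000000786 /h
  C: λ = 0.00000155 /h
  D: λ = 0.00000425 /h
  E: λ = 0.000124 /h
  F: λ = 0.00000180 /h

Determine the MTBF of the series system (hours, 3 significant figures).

Series of exponential components: λ_sys = Σ λ_i
λ_sys = 0.000352 + 0.000000786 + 0.00000155 + 0.00000425 + 0.000124 + 0.00000180 = 4.8439e-04 /h
MTBF = 1 / λ_sys = 2060 h

2060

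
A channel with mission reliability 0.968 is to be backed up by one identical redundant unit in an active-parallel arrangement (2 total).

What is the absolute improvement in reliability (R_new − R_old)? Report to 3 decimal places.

R_before = 0.968
R_after = 1 − (1 − 0.968)^2 = 0.999
ΔR = 0.999 − 0.968 = 0.031

0.031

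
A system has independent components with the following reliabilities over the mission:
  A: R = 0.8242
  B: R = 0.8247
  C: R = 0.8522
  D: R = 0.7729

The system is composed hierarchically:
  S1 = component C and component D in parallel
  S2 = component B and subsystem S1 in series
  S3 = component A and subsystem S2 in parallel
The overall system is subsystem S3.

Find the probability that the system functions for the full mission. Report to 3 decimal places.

Parallel (C and D): 1 − (1 − 0.85220)(1 − 0.77290) = 0.96643
Series (B and [0.96643]): 0.82470 × 0.96643 = 0.79701
Parallel (A and [0.79701]): 1 − (1 − 0.82420)(1 − 0.79701) = 0.964

0.964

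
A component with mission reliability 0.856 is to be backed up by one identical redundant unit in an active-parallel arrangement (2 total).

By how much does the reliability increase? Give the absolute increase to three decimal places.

R_before = 0.856
R_after = 1 − (1 − 0.856)^2 = 0.979
ΔR = 0.979 − 0.856 = 0.123

0.123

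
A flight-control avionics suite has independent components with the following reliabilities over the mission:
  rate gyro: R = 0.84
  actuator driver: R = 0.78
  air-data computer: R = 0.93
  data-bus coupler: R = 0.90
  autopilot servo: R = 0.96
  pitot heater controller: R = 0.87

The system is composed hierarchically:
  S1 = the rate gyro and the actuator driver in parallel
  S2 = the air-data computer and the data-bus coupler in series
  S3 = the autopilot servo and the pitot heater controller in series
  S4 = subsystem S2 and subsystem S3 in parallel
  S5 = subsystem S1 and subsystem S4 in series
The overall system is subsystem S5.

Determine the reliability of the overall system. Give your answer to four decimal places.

0.9389

Parallel (rate gyro and actuator driver): 1 − (1 − 0.840000)(1 − 0.780000) = 0.964800
Series (air-data computer and data-bus coupler): 0.930000 × 0.900000 = 0.837000
Series (autopilot servo and pitot heater controller): 0.960000 × 0.870000 = 0.835200
Parallel ([0.837000] and [0.835200]): 1 − (1 − 0.837000)(1 − 0.835200) = 0.973138
Series ([0.964800] and [0.973138]): 0.964800 × 0.973138 = 0.9389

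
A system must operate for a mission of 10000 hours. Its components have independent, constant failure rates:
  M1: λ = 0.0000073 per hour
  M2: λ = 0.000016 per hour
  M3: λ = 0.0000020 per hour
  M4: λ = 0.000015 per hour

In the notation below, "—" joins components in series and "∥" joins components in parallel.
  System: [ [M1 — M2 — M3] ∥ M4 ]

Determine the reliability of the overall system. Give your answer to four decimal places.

R(M1) = exp(−0.0000073 × 10000) = 0.929601
R(M2) = exp(−0.000016 × 10000) = 0.852144
R(M3) = exp(−0.0000020 × 10000) = 0.980199
R(M4) = exp(−0.000015 × 10000) = 0.860708
Series (M1, M2, and M3): 0.929601 × 0.852144 × 0.980199 = 0.776468
Parallel ([0.776468] and M4): 1 − (1 − 0.776468)(1 − 0.860708) = 0.9689

0.9689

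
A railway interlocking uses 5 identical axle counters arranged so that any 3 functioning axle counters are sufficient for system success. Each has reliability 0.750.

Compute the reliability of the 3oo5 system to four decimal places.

0.8965

R = Σ_{i=3}^{5} C(5,i) p^i (1−p)^{5−i} with p = 0.750
C(5,3)·0.750^3·0.250^2 = 0.263672
C(5,4)·0.750^4·0.250^1 = 0.395508
C(5,5)·0.750^5·0.250^0 = 0.237305
Sum = 0.8965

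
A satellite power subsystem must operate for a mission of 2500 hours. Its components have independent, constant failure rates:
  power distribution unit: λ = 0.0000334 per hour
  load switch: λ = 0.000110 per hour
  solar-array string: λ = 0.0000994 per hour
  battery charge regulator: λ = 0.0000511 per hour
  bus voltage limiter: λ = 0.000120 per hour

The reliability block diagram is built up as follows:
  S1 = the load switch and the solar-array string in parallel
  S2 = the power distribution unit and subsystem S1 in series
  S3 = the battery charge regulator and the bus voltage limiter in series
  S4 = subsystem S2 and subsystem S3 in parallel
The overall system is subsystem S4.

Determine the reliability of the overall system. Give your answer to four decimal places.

0.9552

R(power distribution unit) = exp(−0.0000334 × 2500) = 0.919891
R(load switch) = exp(−0.000110 × 2500) = 0.759572
R(solar-array string) = exp(−0.0000994 × 2500) = 0.779970
R(battery charge regulator) = exp(−0.0000511 × 2500) = 0.880073
R(bus voltage limiter) = exp(−0.000120 × 2500) = 0.740818
Parallel (load switch and solar-array string): 1 − (1 − 0.759572)(1 − 0.779970) = 0.947099
Series (power distribution unit and [0.947099]): 0.919891 × 0.947099 = 0.871228
Series (battery charge regulator and bus voltage limiter): 0.880073 × 0.740818 = 0.651974
Parallel ([0.871228] and [0.651974]): 1 − (1 − 0.871228)(1 − 0.651974) = 0.9552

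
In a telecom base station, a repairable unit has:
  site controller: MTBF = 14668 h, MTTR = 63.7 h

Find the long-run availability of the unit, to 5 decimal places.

0.99568

A(site controller) = MTBF/(MTBF+MTTR) = 14668/(14668+63.7) = 0.99568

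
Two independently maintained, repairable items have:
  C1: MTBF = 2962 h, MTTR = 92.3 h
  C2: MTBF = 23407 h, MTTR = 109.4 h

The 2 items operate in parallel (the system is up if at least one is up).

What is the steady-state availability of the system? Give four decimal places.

0.9999

A(C1) = MTBF/(MTBF+MTTR) = 2962/(2962+92.3) = 0.969780
A(C2) = MTBF/(MTBF+MTTR) = 23407/(23407+109.4) = 0.995348
Parallel availability: 1 − (1 − 0.969780)(1 − 0.995348) = 0.9999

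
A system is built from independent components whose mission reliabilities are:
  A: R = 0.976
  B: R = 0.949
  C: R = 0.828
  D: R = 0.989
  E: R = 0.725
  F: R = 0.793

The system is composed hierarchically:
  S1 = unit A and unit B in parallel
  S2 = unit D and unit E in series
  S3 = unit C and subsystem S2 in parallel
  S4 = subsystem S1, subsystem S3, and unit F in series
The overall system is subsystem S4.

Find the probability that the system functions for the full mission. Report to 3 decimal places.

Parallel (A and B): 1 − (1 − 0.97600)(1 − 0.94900) = 0.99878
Series (D and E): 0.98900 × 0.72500 = 0.71703
Parallel (C and [0.71703]): 1 − (1 − 0.82800)(1 − 0.71703) = 0.95133
Series ([0.99878], [0.95133], and F): 0.99878 × 0.95133 × 0.79300 = 0.753

0.753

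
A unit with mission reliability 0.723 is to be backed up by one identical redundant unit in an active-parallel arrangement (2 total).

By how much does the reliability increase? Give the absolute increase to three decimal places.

0.200

R_before = 0.723
R_after = 1 − (1 − 0.723)^2 = 0.923
ΔR = 0.923 − 0.723 = 0.200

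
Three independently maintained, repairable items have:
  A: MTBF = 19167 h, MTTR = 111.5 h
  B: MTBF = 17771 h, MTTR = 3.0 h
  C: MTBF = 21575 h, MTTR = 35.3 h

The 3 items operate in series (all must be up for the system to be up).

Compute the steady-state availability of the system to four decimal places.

A(A) = MTBF/(MTBF+MTTR) = 19167/(19167+111.5) = 0.994216
A(B) = MTBF/(MTBF+MTTR) = 17771/(17771+3.0) = 0.999831
A(C) = MTBF/(MTBF+MTTR) = 21575/(21575+35.3) = 0.998367
Series availability: 0.994216 × 0.999831 × 0.998367 = 0.9924

0.9924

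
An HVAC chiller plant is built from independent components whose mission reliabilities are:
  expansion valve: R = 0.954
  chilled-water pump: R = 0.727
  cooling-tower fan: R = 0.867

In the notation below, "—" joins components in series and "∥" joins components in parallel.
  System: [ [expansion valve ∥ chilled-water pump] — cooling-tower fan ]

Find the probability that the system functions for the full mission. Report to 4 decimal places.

0.8561

Parallel (expansion valve and chilled-water pump): 1 − (1 − 0.954000)(1 − 0.727000) = 0.987442
Series ([0.987442] and cooling-tower fan): 0.987442 × 0.867000 = 0.8561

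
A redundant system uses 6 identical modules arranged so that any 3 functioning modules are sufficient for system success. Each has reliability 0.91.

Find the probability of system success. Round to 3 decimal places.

R = Σ_{i=3}^{6} C(6,i) p^i (1−p)^{6−i} with p = 0.91
C(6,3)·0.91^3·0.09^3 = 0.01099
C(6,4)·0.91^4·0.09^2 = 0.08332
C(6,5)·0.91^5·0.09^1 = 0.33698
C(6,6)·0.91^6·0.09^0 = 0.56787
Sum = 0.999

0.999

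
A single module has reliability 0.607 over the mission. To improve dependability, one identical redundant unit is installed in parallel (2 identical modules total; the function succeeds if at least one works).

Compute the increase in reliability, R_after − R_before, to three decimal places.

R_before = 0.607
R_after = 1 − (1 − 0.607)^2 = 0.846
ΔR = 0.846 − 0.607 = 0.239

0.239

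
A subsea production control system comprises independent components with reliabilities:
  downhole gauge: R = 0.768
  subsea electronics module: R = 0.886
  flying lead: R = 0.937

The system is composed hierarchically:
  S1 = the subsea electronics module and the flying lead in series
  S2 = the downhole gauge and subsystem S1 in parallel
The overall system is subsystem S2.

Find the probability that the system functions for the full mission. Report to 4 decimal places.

0.9606

Series (subsea electronics module and flying lead): 0.886000 × 0.937000 = 0.830182
Parallel (downhole gauge and [0.830182]): 1 − (1 − 0.768000)(1 − 0.830182) = 0.9606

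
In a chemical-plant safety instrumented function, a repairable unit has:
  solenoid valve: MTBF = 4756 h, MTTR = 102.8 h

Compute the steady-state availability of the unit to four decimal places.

A(solenoid valve) = MTBF/(MTBF+MTTR) = 4756/(4756+102.8) = 0.9788

0.9788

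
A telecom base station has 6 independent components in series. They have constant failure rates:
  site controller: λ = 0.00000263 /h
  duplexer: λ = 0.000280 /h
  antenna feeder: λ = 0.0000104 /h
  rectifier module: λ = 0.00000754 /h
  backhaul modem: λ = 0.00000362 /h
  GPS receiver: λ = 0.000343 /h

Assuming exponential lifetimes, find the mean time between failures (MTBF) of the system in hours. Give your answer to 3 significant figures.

1550

Series of exponential components: λ_sys = Σ λ_i
λ_sys = 0.00000263 + 0.000280 + 0.0000104 + 0.00000754 + 0.00000362 + 0.000343 = 6.4719e-04 /h
MTBF = 1 / λ_sys = 1550 h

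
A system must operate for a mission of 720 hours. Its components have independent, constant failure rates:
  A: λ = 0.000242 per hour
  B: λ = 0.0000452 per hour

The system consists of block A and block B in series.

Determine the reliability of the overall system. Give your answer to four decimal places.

0.8132

R(A) = exp(−0.000242 × 720) = 0.840095
R(B) = exp(−0.0000452 × 720) = 0.967980
Series (A and B): 0.840095 × 0.967980 = 0.8132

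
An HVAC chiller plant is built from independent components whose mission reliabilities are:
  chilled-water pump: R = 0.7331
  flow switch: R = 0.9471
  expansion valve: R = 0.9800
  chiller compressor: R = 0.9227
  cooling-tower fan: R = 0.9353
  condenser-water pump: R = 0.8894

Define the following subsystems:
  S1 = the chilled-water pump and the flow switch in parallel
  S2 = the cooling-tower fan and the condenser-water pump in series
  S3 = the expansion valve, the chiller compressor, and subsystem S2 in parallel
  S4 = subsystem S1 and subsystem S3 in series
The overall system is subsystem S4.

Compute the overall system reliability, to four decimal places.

Parallel (chilled-water pump and flow switch): 1 − (1 − 0.733100)(1 − 0.947100) = 0.985881
Series (cooling-tower fan and condenser-water pump): 0.935300 × 0.889400 = 0.831856
Parallel (expansion valve, chiller compressor, and [0.831856]): 1 − (1 − 0.980000)(1 − 0.922700)(1 − 0.831856) = 0.999740
Series ([0.985881] and [0.999740]): 0.985881 × 0.999740 = 0.9856

0.9856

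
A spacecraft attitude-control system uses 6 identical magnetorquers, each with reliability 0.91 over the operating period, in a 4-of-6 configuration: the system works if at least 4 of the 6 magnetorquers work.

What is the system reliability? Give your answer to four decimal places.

R = Σ_{i=4}^{6} C(6,i) p^i (1−p)^{6−i} with p = 0.91
C(6,4)·0.91^4·0.09^2 = 0.083319
C(6,5)·0.91^5·0.09^1 = 0.336977
C(6,6)·0.91^6·0.09^0 = 0.567869
Sum = 0.9882

0.9882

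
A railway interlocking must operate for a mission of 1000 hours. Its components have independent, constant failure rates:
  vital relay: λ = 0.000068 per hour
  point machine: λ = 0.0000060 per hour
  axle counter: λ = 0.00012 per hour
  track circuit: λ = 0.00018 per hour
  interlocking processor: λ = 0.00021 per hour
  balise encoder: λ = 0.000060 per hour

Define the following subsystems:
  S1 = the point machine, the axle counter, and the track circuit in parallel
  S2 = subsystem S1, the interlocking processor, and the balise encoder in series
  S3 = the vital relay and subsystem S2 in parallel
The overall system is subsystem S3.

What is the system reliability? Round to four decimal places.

R(vital relay) = exp(−0.000068 × 1000) = 0.934260
R(point machine) = exp(−0.0000060 × 1000) = 0.994018
R(axle counter) = exp(−0.00012 × 1000) = 0.886920
R(track circuit) = exp(−0.00018 × 1000) = 0.835270
R(interlocking processor) = exp(−0.00021 × 1000) = 0.810584
R(balise encoder) = exp(−0.000060 × 1000) = 0.941765
Parallel (point machine, axle counter, and track circuit): 1 − (1 − 0.994018)(1 − 0.886920)(1 − 0.835270) = 0.999889
Series ([0.999889], interlocking processor, and balise encoder): 0.999889 × 0.810584 × 0.941765 = 0.763295
Parallel (vital relay and [0.763295]): 1 − (1 − 0.934260)(1 − 0.763295) = 0.9844

0.9844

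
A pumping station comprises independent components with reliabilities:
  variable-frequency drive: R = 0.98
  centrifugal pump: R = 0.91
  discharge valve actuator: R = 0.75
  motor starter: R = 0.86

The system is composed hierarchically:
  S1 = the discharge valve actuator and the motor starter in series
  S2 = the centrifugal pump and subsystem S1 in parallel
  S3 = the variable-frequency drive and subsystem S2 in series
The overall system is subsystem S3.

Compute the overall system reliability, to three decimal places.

Series (discharge valve actuator and motor starter): 0.75000 × 0.86000 = 0.64500
Parallel (centrifugal pump and [0.64500]): 1 − (1 − 0.91000)(1 − 0.64500) = 0.96805
Series (variable-frequency drive and [0.96805]): 0.98000 × 0.96805 = 0.949

0.949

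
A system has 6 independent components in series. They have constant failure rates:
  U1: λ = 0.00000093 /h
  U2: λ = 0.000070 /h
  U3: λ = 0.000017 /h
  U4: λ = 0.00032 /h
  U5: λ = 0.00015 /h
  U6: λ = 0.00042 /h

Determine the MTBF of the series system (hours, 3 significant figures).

1020

Series of exponential components: λ_sys = Σ λ_i
λ_sys = 0.00000093 + 0.000070 + 0.000017 + 0.00032 + 0.00015 + 0.00042 = 9.7793e-04 /h
MTBF = 1 / λ_sys = 1020 h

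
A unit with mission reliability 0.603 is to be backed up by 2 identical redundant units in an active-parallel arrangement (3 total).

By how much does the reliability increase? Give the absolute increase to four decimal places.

0.3344

R_before = 0.603
R_after = 1 − (1 − 0.603)^3 = 0.9374
ΔR = 0.9374 − 0.603 = 0.3344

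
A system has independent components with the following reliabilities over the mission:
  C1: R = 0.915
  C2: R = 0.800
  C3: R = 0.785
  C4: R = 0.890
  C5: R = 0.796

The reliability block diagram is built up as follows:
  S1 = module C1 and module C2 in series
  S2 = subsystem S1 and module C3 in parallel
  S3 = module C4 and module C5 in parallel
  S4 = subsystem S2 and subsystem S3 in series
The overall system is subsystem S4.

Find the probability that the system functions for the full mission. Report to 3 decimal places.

Series (C1 and C2): 0.91500 × 0.80000 = 0.73200
Parallel ([0.73200] and C3): 1 − (1 − 0.73200)(1 − 0.78500) = 0.94238
Parallel (C4 and C5): 1 − (1 − 0.89000)(1 − 0.79600) = 0.97756
Series ([0.94238] and [0.97756]): 0.94238 × 0.97756 = 0.921

0.921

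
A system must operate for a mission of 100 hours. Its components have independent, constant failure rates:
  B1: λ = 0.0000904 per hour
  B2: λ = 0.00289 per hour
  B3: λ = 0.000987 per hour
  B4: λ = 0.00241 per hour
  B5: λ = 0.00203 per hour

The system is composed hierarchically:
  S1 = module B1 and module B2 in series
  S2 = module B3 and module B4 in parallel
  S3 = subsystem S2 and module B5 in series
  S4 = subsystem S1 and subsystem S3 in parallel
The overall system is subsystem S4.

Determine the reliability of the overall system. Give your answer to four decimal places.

0.9484

R(B1) = exp(−0.0000904 × 100) = 0.991001
R(B2) = exp(−0.00289 × 100) = 0.749012
R(B3) = exp(−0.000987 × 100) = 0.906014
R(B4) = exp(−0.00241 × 100) = 0.785842
R(B5) = exp(−0.00203 × 100) = 0.816278
Series (B1 and B2): 0.991001 × 0.749012 = 0.742272
Parallel (B3 and B4): 1 − (1 − 0.906014)(1 − 0.785842) = 0.979872
Series ([0.979872] and B5): 0.979872 × 0.816278 = 0.799848
Parallel ([0.742272] and [0.799848]): 1 − (1 − 0.742272)(1 − 0.799848) = 0.9484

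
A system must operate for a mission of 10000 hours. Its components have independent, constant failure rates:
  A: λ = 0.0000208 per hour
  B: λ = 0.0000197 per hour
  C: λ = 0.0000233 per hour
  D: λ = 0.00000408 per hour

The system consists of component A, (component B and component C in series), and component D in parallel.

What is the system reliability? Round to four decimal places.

0.9974

R(A) = exp(−0.0000208 × 10000) = 0.812207
R(B) = exp(−0.0000197 × 10000) = 0.821191
R(C) = exp(−0.0000233 × 10000) = 0.792154
R(D) = exp(−0.00000408 × 10000) = 0.960021
Series (B and C): 0.821191 × 0.792154 = 0.650510
Parallel (A, [0.650510], and D): 1 − (1 − 0.812207)(1 − 0.650510)(1 − 0.960021) = 0.9974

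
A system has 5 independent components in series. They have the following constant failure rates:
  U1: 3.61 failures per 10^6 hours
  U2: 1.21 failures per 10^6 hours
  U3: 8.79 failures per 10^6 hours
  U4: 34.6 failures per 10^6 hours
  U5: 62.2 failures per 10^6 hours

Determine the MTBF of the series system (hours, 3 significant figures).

9060

Series of exponential components: λ_sys = Σ λ_i
λ_sys = 0.00000361 + 0.00000121 + 0.00000879 + 0.0000346 + 0.0000622 = 1.1041e-04 /h
MTBF = 1 / λ_sys = 9060 h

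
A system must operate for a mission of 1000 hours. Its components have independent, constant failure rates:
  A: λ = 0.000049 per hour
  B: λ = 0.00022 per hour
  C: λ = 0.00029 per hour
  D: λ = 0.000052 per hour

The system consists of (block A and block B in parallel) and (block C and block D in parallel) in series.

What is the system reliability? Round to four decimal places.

R(A) = exp(−0.000049 × 1000) = 0.952181
R(B) = exp(−0.00022 × 1000) = 0.802519
R(C) = exp(−0.00029 × 1000) = 0.748264
R(D) = exp(−0.000052 × 1000) = 0.949329
Parallel (A and B): 1 − (1 − 0.952181)(1 − 0.802519) = 0.990557
Parallel (C and D): 1 − (1 − 0.748264)(1 − 0.949329) = 0.987244
Series ([0.990557] and [0.987244]): 0.990557 × 0.987244 = 0.9779

0.9779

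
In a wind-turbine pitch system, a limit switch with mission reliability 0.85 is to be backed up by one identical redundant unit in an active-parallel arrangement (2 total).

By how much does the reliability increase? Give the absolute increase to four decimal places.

R_before = 0.85
R_after = 1 − (1 − 0.85)^2 = 0.9775
ΔR = 0.9775 − 0.85 = 0.1275

0.1275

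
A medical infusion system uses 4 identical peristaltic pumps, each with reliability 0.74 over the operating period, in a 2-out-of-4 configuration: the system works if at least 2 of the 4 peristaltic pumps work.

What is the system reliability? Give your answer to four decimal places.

0.9434

R = Σ_{i=2}^{4} C(4,i) p^i (1−p)^{4−i} with p = 0.74
C(4,2)·0.74^2·0.26^2 = 0.222107
C(4,3)·0.74^3·0.26^1 = 0.421433
C(4,4)·0.74^4·0.26^0 = 0.299866
Sum = 0.9434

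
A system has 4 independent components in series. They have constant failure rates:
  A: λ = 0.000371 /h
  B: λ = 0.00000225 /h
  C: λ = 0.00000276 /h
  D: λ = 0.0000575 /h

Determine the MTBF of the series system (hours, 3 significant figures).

Series of exponential components: λ_sys = Σ λ_i
λ_sys = 0.000371 + 0.00000225 + 0.00000276 + 0.0000575 = 4.3351e-04 /h
MTBF = 1 / λ_sys = 2310 h

2310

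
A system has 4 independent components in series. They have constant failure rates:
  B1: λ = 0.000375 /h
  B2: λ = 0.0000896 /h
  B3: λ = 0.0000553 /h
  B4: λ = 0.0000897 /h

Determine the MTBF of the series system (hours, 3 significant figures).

1640

Series of exponential components: λ_sys = Σ λ_i
λ_sys = 0.000375 + 0.0000896 + 0.0000553 + 0.0000897 = 6.0960e-04 /h
MTBF = 1 / λ_sys = 1640 h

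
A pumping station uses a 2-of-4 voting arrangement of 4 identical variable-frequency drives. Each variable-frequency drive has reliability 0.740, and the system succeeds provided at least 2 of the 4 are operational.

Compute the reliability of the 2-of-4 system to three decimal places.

0.943

R = Σ_{i=2}^{4} C(4,i) p^i (1−p)^{4−i} with p = 0.740
C(4,2)·0.740^2·0.260^2 = 0.22211
C(4,3)·0.740^3·0.260^1 = 0.42143
C(4,4)·0.740^4·0.260^0 = 0.29987
Sum = 0.943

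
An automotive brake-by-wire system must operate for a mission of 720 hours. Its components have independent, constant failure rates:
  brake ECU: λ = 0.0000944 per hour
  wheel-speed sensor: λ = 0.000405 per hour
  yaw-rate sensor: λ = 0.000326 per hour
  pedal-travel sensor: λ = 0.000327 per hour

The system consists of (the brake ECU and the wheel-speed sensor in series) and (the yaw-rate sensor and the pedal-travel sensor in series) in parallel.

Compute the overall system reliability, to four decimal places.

R(brake ECU) = exp(−0.0000944 × 720) = 0.934290
R(wheel-speed sensor) = exp(−0.000405 × 720) = 0.747067
R(yaw-rate sensor) = exp(−0.000326 × 720) = 0.790792
R(pedal-travel sensor) = exp(−0.000327 × 720) = 0.790223
Series (brake ECU and wheel-speed sensor): 0.934290 × 0.747067 = 0.697977
Series (yaw-rate sensor and pedal-travel sensor): 0.790792 × 0.790223 = 0.624902
Parallel ([0.697977] and [0.624902]): 1 − (1 − 0.697977)(1 − 0.624902) = 0.8867

0.8867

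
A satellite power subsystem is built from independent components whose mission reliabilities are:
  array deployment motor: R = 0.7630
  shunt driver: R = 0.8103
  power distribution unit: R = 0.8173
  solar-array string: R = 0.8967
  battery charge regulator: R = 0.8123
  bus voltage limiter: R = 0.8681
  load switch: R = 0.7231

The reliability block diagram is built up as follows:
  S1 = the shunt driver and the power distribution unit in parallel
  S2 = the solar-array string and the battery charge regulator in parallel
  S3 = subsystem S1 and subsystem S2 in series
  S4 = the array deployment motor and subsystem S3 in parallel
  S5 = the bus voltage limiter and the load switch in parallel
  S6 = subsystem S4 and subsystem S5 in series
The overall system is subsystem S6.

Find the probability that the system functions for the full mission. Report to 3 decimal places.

Parallel (shunt driver and power distribution unit): 1 − (1 − 0.81030)(1 − 0.81730) = 0.96534
Parallel (solar-array string and battery charge regulator): 1 − (1 − 0.89670)(1 − 0.81230) = 0.98061
Series ([0.96534] and [0.98061]): 0.96534 × 0.98061 = 0.94662
Parallel (array deployment motor and [0.94662]): 1 − (1 − 0.76300)(1 − 0.94662) = 0.98735
Parallel (bus voltage limiter and load switch): 1 − (1 − 0.86810)(1 − 0.72310) = 0.96348
Series ([0.98735] and [0.96348]): 0.98735 × 0.96348 = 0.951

0.951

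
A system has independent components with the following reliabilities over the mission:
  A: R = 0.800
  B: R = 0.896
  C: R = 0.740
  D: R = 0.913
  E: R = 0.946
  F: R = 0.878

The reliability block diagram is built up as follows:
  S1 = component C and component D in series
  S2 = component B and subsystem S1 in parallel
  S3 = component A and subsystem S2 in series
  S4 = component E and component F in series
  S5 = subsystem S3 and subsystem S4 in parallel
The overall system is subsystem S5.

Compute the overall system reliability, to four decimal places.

Series (C and D): 0.740000 × 0.913000 = 0.675620
Parallel (B and [0.675620]): 1 − (1 − 0.896000)(1 − 0.675620) = 0.966264
Series (A and [0.966264]): 0.800000 × 0.966264 = 0.773011
Series (E and F): 0.946000 × 0.878000 = 0.830588
Parallel ([0.773011] and [0.830588]): 1 − (1 − 0.773011)(1 − 0.830588) = 0.9615

0.9615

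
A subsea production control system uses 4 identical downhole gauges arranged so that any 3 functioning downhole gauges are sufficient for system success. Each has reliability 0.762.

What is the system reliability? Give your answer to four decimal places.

R = Σ_{i=3}^{4} C(4,i) p^i (1−p)^{4−i} with p = 0.762
C(4,3)·0.762^3·0.238^1 = 0.421213
C(4,4)·0.762^4·0.238^0 = 0.337147
Sum = 0.7584

0.7584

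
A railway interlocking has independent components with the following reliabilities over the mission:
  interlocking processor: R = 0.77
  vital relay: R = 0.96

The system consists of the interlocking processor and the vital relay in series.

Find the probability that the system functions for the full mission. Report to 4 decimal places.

Series (interlocking processor and vital relay): 0.770000 × 0.960000 = 0.7392

0.7392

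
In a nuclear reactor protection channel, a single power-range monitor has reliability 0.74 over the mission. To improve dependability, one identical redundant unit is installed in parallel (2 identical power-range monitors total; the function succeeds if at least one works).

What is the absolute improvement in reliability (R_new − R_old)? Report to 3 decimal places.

0.192

R_before = 0.74
R_after = 1 − (1 − 0.74)^2 = 0.932
ΔR = 0.932 − 0.74 = 0.192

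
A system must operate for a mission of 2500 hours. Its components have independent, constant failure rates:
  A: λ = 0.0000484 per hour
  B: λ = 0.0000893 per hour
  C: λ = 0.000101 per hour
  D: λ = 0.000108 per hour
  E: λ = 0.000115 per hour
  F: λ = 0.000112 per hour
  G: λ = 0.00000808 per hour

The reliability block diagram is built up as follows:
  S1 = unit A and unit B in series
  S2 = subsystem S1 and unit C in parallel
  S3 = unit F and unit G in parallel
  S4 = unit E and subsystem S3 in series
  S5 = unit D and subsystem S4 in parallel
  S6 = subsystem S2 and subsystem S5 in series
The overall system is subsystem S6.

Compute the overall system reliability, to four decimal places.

R(A) = exp(−0.0000484 × 2500) = 0.886034
R(B) = exp(−0.0000893 × 2500) = 0.799915
R(C) = exp(−0.000101 × 2500) = 0.776856
R(D) = exp(−0.000108 × 2500) = 0.763379
R(E) = exp(−0.000115 × 2500) = 0.750137
R(F) = exp(−0.000112 × 2500) = 0.755784
R(G) = exp(−0.00000808 × 2500) = 0.980003
Series (A and B): 0.886034 × 0.799915 = 0.708752
Parallel ([0.708752] and C): 1 − (1 − 0.708752)(1 − 0.776856) = 0.935010
Parallel (F and G): 1 − (1 − 0.755784)(1 − 0.980003) = 0.995116
Series (E and [0.995116]): 0.750137 × 0.995116 = 0.746473
Parallel (D and [0.746473]): 1 − (1 − 0.763379)(1 − 0.746473) = 0.940010
Series ([0.935010] and [0.940010]): 0.935010 × 0.940010 = 0.8789

0.8789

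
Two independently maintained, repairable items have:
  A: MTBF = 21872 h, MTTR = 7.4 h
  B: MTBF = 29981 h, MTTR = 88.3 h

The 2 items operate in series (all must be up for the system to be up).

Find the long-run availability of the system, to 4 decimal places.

A(A) = MTBF/(MTBF+MTTR) = 21872/(21872+7.4) = 0.999662
A(B) = MTBF/(MTBF+MTTR) = 29981/(29981+88.3) = 0.997063
Series availability: 0.999662 × 0.997063 = 0.9967

0.9967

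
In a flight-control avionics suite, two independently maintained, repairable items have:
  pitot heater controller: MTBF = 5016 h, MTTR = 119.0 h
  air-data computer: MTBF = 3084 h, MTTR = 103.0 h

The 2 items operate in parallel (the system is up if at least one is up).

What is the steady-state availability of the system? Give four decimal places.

0.9993

A(pitot heater controller) = MTBF/(MTBF+MTTR) = 5016/(5016+119.0) = 0.976826
A(air-data computer) = MTBF/(MTBF+MTTR) = 3084/(3084+103.0) = 0.967681
Parallel availability: 1 − (1 − 0.976826)(1 − 0.967681) = 0.9993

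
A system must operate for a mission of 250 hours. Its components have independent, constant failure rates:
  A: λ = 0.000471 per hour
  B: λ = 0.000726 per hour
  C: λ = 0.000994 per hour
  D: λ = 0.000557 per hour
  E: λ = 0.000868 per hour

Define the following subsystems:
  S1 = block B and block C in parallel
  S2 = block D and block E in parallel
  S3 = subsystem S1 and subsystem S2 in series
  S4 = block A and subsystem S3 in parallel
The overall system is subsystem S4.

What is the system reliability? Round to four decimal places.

0.9932

R(A) = exp(−0.000471 × 250) = 0.888918
R(B) = exp(−0.000726 × 250) = 0.834018
R(C) = exp(−0.000994 × 250) = 0.779970
R(D) = exp(−0.000557 × 250) = 0.870010
R(E) = exp(−0.000868 × 250) = 0.804930
Parallel (B and C): 1 − (1 − 0.834018)(1 − 0.779970) = 0.963479
Parallel (D and E): 1 − (1 − 0.870010)(1 − 0.804930) = 0.974643
Series ([0.963479] and [0.974643]): 0.963479 × 0.974643 = 0.939048
Parallel (A and [0.939048]): 1 − (1 − 0.888918)(1 − 0.939048) = 0.9932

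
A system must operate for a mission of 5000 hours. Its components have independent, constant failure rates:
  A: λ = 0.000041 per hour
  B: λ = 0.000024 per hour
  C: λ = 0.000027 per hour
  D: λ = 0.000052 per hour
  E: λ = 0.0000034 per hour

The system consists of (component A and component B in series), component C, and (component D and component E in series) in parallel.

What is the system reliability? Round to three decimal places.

0.992

R(A) = exp(−0.000041 × 5000) = 0.81465
R(B) = exp(−0.000024 × 5000) = 0.88692
R(C) = exp(−0.000027 × 5000) = 0.87372
R(D) = exp(−0.000052 × 5000) = 0.77105
R(E) = exp(−0.0000034 × 5000) = 0.98314
Series (A and B): 0.81465 × 0.88692 = 0.72253
Series (D and E): 0.77105 × 0.98314 = 0.75805
Parallel ([0.72253], C, and [0.75805]): 1 − (1 − 0.72253)(1 − 0.87372)(1 − 0.75805) = 0.992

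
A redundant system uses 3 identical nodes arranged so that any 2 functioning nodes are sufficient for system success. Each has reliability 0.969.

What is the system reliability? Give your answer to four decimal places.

0.9972

R = Σ_{i=2}^{3} C(3,i) p^i (1−p)^{3−i} with p = 0.969
C(3,2)·0.969^2·0.031^1 = 0.087323
C(3,3)·0.969^3·0.031^0 = 0.909853
Sum = 0.9972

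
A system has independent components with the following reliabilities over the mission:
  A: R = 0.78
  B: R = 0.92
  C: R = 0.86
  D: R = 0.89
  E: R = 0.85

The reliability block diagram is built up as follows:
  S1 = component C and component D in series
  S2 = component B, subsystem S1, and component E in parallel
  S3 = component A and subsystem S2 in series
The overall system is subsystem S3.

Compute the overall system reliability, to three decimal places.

Series (C and D): 0.86000 × 0.89000 = 0.76540
Parallel (B, [0.76540], and E): 1 − (1 − 0.92000)(1 − 0.76540)(1 − 0.85000) = 0.99718
Series (A and [0.99718]): 0.78000 × 0.99718 = 0.778

0.778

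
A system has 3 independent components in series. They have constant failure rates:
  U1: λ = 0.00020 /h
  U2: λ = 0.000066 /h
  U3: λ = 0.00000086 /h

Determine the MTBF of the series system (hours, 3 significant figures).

3750

Series of exponential components: λ_sys = Σ λ_i
λ_sys = 0.00020 + 0.000066 + 0.00000086 = 2.6686e-04 /h
MTBF = 1 / λ_sys = 3750 h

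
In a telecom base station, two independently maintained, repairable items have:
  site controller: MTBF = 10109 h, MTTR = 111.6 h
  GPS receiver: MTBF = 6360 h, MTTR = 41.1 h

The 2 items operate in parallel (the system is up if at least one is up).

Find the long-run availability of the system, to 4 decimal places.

0.9999

A(site controller) = MTBF/(MTBF+MTTR) = 10109/(10109+111.6) = 0.989081
A(GPS receiver) = MTBF/(MTBF+MTTR) = 6360/(6360+41.1) = 0.993579
Parallel availability: 1 − (1 − 0.989081)(1 − 0.993579) = 0.9999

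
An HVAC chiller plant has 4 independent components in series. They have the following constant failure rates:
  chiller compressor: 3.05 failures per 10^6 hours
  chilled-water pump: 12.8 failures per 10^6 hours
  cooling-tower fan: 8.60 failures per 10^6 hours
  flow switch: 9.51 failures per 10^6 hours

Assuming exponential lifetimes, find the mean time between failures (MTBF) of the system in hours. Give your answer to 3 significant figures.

Series of exponential components: λ_sys = Σ λ_i
λ_sys = 0.00000305 + 0.0000128 + 0.00000860 + 0.00000951 = 3.3960e-05 /h
MTBF = 1 / λ_sys = 29400 h

29400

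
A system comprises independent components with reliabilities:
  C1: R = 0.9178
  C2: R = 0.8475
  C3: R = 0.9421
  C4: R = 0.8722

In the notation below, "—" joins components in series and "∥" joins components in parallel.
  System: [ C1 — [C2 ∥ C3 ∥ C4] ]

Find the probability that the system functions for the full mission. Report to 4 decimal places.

Parallel (C2, C3, and C4): 1 − (1 − 0.847500)(1 − 0.942100)(1 − 0.872200) = 0.998872
Series (C1 and [0.998872]): 0.917800 × 0.998872 = 0.9168

0.9168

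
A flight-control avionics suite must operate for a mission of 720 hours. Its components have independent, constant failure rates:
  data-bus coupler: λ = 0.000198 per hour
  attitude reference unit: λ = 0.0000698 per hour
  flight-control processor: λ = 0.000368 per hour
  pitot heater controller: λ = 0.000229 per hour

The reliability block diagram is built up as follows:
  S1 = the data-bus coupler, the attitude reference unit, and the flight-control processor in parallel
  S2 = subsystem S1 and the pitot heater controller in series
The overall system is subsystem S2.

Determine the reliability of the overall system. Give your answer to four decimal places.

0.8467

R(data-bus coupler) = exp(−0.000198 × 720) = 0.867136
R(attitude reference unit) = exp(−0.0000698 × 720) = 0.950986
R(flight-control processor) = exp(−0.000368 × 720) = 0.767237
R(pitot heater controller) = exp(−0.000229 × 720) = 0.847995
Parallel (data-bus coupler, attitude reference unit, and flight-control processor): 1 − (1 − 0.867136)(1 − 0.950986)(1 − 0.767237) = 0.998484
Series ([0.998484] and pitot heater controller): 0.998484 × 0.847995 = 0.8467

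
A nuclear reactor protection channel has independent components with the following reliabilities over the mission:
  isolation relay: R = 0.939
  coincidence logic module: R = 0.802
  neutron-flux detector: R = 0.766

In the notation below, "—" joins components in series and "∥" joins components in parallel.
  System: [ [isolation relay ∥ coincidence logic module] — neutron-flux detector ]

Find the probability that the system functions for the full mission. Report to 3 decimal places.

Parallel (isolation relay and coincidence logic module): 1 − (1 − 0.93900)(1 − 0.80200) = 0.98792
Series ([0.98792] and neutron-flux detector): 0.98792 × 0.76600 = 0.757

0.757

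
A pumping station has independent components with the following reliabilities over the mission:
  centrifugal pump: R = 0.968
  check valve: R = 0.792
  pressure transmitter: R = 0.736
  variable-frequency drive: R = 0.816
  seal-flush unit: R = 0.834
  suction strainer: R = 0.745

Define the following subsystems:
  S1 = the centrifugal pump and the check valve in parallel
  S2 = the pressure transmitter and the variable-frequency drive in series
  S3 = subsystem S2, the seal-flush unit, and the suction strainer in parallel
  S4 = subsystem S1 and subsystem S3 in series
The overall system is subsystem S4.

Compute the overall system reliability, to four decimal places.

Parallel (centrifugal pump and check valve): 1 − (1 − 0.968000)(1 − 0.792000) = 0.993344
Series (pressure transmitter and variable-frequency drive): 0.736000 × 0.816000 = 0.600576
Parallel ([0.600576], seal-flush unit, and suction strainer): 1 − (1 − 0.600576)(1 − 0.834000)(1 − 0.745000) = 0.983092
Series ([0.993344] and [0.983092]): 0.993344 × 0.983092 = 0.9765

0.9765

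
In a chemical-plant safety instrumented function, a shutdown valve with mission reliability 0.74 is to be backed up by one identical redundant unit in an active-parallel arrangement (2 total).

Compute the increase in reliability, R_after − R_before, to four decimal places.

R_before = 0.74
R_after = 1 − (1 − 0.74)^2 = 0.9324
ΔR = 0.9324 − 0.74 = 0.1924

0.1924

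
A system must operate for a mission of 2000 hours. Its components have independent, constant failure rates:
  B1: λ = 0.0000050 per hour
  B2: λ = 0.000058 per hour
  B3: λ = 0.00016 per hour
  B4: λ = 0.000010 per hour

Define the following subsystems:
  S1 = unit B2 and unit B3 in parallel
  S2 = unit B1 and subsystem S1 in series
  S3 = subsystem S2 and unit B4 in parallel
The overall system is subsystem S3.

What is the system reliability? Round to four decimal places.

R(B1) = exp(−0.0000050 × 2000) = 0.990050
R(B2) = exp(−0.000058 × 2000) = 0.890475
R(B3) = exp(−0.00016 × 2000) = 0.726149
R(B4) = exp(−0.000010 × 2000) = 0.980199
Parallel (B2 and B3): 1 − (1 − 0.890475)(1 − 0.726149) = 0.970006
Series (B1 and [0.970006]): 0.990050 × 0.970006 = 0.960354
Parallel ([0.960354] and B4): 1 − (1 − 0.960354)(1 − 0.980199) = 0.9992

0.9992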